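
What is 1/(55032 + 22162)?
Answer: 1/77194 ≈ 1.2954e-5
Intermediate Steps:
1/(55032 + 22162) = 1/77194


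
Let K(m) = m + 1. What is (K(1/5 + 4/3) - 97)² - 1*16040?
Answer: -1601111/225 ≈ -7116.0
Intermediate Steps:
K(m) = 1 + m
(K(1/5 + 4/3) - 97)² - 1*16040 = ((1 + (1/5 + 4/3)) - 97)² - 1*16040 = ((1 + (1*(⅕) + 4*(⅓))) - 97)² - 16040 = ((1 + (⅕ + 4/3)) - 97)² - 16040 = ((1 + 23/15) - 97)² - 16040 = (38/15 - 97)² - 16040 = (-1417/15)² - 16040 = 2007889/225 - 16040 = -1601111/225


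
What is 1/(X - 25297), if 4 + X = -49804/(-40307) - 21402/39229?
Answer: -1581203303/40004933658501 ≈ -3.9525e-5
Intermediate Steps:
X = -5233702510/1581203303 (X = -4 + (-49804/(-40307) - 21402/39229) = -4 + (-49804*(-1/40307) - 21402*1/39229) = -4 + (49804/40307 - 21402/39229) = -4 + 1091110702/1581203303 = -5233702510/1581203303 ≈ -3.3099)
1/(X - 25297) = 1/(-5233702510/1581203303 - 25297) = 1/(-40004933658501/1581203303) = -1581203303/40004933658501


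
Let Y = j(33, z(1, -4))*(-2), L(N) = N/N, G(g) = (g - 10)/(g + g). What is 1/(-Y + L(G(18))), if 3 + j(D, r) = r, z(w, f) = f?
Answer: -1/13 ≈ -0.076923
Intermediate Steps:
G(g) = (-10 + g)/(2*g) (G(g) = (-10 + g)/((2*g)) = (-10 + g)*(1/(2*g)) = (-10 + g)/(2*g))
L(N) = 1
j(D, r) = -3 + r
Y = 14 (Y = (-3 - 4)*(-2) = -7*(-2) = 14)
1/(-Y + L(G(18))) = 1/(-1*14 + 1) = 1/(-14 + 1) = 1/(-13) = -1/13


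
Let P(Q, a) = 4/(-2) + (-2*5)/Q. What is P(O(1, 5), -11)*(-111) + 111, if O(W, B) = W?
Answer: 1443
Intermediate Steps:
P(Q, a) = -2 - 10/Q (P(Q, a) = 4*(-½) - 10/Q = -2 - 10/Q)
P(O(1, 5), -11)*(-111) + 111 = (-2 - 10/1)*(-111) + 111 = (-2 - 10*1)*(-111) + 111 = (-2 - 10)*(-111) + 111 = -12*(-111) + 111 = 1332 + 111 = 1443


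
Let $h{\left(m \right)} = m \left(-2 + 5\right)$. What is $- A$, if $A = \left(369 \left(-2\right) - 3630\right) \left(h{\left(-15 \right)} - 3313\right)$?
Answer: $-14667744$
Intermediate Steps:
$h{\left(m \right)} = 3 m$ ($h{\left(m \right)} = m 3 = 3 m$)
$A = 14667744$ ($A = \left(369 \left(-2\right) - 3630\right) \left(3 \left(-15\right) - 3313\right) = \left(-738 - 3630\right) \left(-45 - 3313\right) = \left(-4368\right) \left(-3358\right) = 14667744$)
$- A = \left(-1\right) 14667744 = -14667744$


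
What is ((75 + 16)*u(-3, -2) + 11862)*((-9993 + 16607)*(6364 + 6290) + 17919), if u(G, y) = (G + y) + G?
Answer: 932043562650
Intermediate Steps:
u(G, y) = y + 2*G
((75 + 16)*u(-3, -2) + 11862)*((-9993 + 16607)*(6364 + 6290) + 17919) = ((75 + 16)*(-2 + 2*(-3)) + 11862)*((-9993 + 16607)*(6364 + 6290) + 17919) = (91*(-2 - 6) + 11862)*(6614*12654 + 17919) = (91*(-8) + 11862)*(83693556 + 17919) = (-728 + 11862)*83711475 = 11134*83711475 = 932043562650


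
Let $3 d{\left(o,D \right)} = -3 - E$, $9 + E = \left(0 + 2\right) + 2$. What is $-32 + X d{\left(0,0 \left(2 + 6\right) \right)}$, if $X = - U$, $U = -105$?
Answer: $38$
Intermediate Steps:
$E = -5$ ($E = -9 + \left(\left(0 + 2\right) + 2\right) = -9 + \left(2 + 2\right) = -9 + 4 = -5$)
$d{\left(o,D \right)} = \frac{2}{3}$ ($d{\left(o,D \right)} = \frac{-3 - -5}{3} = \frac{-3 + 5}{3} = \frac{1}{3} \cdot 2 = \frac{2}{3}$)
$X = 105$ ($X = \left(-1\right) \left(-105\right) = 105$)
$-32 + X d{\left(0,0 \left(2 + 6\right) \right)} = -32 + 105 \cdot \frac{2}{3} = -32 + 70 = 38$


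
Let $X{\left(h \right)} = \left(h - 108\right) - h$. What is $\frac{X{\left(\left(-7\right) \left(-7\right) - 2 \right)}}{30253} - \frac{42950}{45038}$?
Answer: $- \frac{652115227}{681267307} \approx -0.95721$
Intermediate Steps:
$X{\left(h \right)} = -108$ ($X{\left(h \right)} = \left(-108 + h\right) - h = -108$)
$\frac{X{\left(\left(-7\right) \left(-7\right) - 2 \right)}}{30253} - \frac{42950}{45038} = - \frac{108}{30253} - \frac{42950}{45038} = \left(-108\right) \frac{1}{30253} - \frac{21475}{22519} = - \frac{108}{30253} - \frac{21475}{22519} = - \frac{652115227}{681267307}$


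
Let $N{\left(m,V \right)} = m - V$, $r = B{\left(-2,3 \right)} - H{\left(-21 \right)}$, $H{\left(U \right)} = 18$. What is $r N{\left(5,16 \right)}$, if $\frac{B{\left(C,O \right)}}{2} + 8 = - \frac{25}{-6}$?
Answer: $\frac{847}{3} \approx 282.33$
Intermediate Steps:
$B{\left(C,O \right)} = - \frac{23}{3}$ ($B{\left(C,O \right)} = -16 + 2 \left(- \frac{25}{-6}\right) = -16 + 2 \left(\left(-25\right) \left(- \frac{1}{6}\right)\right) = -16 + 2 \cdot \frac{25}{6} = -16 + \frac{25}{3} = - \frac{23}{3}$)
$r = - \frac{77}{3}$ ($r = - \frac{23}{3} - 18 = - \frac{77}{3} \approx -25.667$)
$r N{\left(5,16 \right)} = - \frac{77 \left(5 - 16\right)}{3} = \left(- \frac{77}{3}\right) \left(-11\right) = \frac{847}{3}$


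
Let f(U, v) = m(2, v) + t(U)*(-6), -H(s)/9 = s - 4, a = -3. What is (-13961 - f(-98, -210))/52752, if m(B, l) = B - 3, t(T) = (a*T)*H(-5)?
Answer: 32231/13188 ≈ 2.4440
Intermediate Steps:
H(s) = 36 - 9*s (H(s) = -9*(s - 4) = -9*(-4 + s) = 36 - 9*s)
t(T) = -243*T (t(T) = (-3*T)*(36 - 9*(-5)) = (-3*T)*(36 + 45) = -3*T*81 = -243*T)
m(B, l) = -3 + B
f(U, v) = -1 + 1458*U (f(U, v) = (-3 + 2) - 243*U*(-6) = -1 + 1458*U)
(-13961 - f(-98, -210))/52752 = (-13961 - (-1 + 1458*(-98)))/52752 = (-13961 - (-1 - 142884))*(1/52752) = (-13961 - 1*(-142885))*(1/52752) = (-13961 + 142885)*(1/52752) = 128924*(1/52752) = 32231/13188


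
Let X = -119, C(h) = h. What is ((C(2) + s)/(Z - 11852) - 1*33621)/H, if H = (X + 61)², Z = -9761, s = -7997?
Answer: -363321339/36353066 ≈ -9.9942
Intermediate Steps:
H = 3364 (H = (-119 + 61)² = (-58)² = 3364)
((C(2) + s)/(Z - 11852) - 1*33621)/H = ((2 - 7997)/(-9761 - 11852) - 1*33621)/3364 = (-7995/(-21613) - 33621)*(1/3364) = (-7995*(-1/21613) - 33621)*(1/3364) = (7995/21613 - 33621)*(1/3364) = -726642678/21613*1/3364 = -363321339/36353066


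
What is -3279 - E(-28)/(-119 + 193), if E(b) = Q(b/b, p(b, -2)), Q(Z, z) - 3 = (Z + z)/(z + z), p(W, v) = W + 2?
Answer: -12617773/3848 ≈ -3279.0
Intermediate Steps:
p(W, v) = 2 + W
Q(Z, z) = 3 + (Z + z)/(2*z) (Q(Z, z) = 3 + (Z + z)/(z + z) = 3 + (Z + z)/((2*z)) = 3 + (Z + z)*(1/(2*z)) = 3 + (Z + z)/(2*z))
E(b) = (15 + 7*b)/(2*(2 + b)) (E(b) = (b/b + 7*(2 + b))/(2*(2 + b)) = (1 + (14 + 7*b))/(2*(2 + b)) = (15 + 7*b)/(2*(2 + b)))
-3279 - E(-28)/(-119 + 193) = -3279 - (15 + 7*(-28))/(2*(2 - 28))/(-119 + 193) = -3279 - (1/2)*(15 - 196)/(-26)/74 = -3279 - (1/2)*(-1/26)*(-181)/74 = -3279 - 181/(52*74) = -3279 - 1*181/3848 = -3279 - 181/3848 = -12617773/3848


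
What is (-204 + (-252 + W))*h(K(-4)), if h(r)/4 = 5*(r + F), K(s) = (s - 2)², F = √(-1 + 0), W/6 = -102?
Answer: -768960 - 21360*I ≈ -7.6896e+5 - 21360.0*I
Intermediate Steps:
W = -612 (W = 6*(-102) = -612)
F = I (F = √(-1) = I ≈ 1.0*I)
K(s) = (-2 + s)²
h(r) = 20*I + 20*r (h(r) = 4*(5*(r + I)) = 4*(5*(I + r)) = 4*(5*I + 5*r) = 20*I + 20*r)
(-204 + (-252 + W))*h(K(-4)) = (-204 + (-252 - 612))*(20*I + 20*(-2 - 4)²) = (-204 - 864)*(20*I + 20*(-6)²) = -1068*(20*I + 20*36) = -1068*(20*I + 720) = -1068*(720 + 20*I) = -768960 - 21360*I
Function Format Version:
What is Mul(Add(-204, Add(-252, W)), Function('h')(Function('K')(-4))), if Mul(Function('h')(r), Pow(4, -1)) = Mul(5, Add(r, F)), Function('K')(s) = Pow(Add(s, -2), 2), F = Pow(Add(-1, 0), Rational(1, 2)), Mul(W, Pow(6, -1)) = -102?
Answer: Add(-768960, Mul(-21360, I)) ≈ Add(-7.6896e+5, Mul(-21360., I))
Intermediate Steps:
W = -612 (W = Mul(6, -102) = -612)
F = I (F = Pow(-1, Rational(1, 2)) = I ≈ Mul(1.0000, I))
Function('K')(s) = Pow(Add(-2, s), 2)
Function('h')(r) = Add(Mul(20, I), Mul(20, r)) (Function('h')(r) = Mul(4, Mul(5, Add(r, I))) = Mul(4, Mul(5, Add(I, r))) = Mul(4, Add(Mul(5, I), Mul(5, r))) = Add(Mul(20, I), Mul(20, r)))
Mul(Add(-204, Add(-252, W)), Function('h')(Function('K')(-4))) = Mul(Add(-204, Add(-252, -612)), Add(Mul(20, I), Mul(20, Pow(Add(-2, -4), 2)))) = Mul(Add(-204, -864), Add(Mul(20, I), Mul(20, Pow(-6, 2)))) = Mul(-1068, Add(Mul(20, I), Mul(20, 36))) = Mul(-1068, Add(Mul(20, I), 720)) = Mul(-1068, Add(720, Mul(20, I))) = Add(-768960, Mul(-21360, I))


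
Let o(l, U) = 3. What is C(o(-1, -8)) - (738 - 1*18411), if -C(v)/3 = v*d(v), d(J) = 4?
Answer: 17637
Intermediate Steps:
C(v) = -12*v (C(v) = -3*v*4 = -12*v)
C(o(-1, -8)) - (738 - 1*18411) = -12*3 - (738 - 1*18411) = -36 - (738 - 18411) = -36 - 1*(-17673) = -36 + 17673 = 17637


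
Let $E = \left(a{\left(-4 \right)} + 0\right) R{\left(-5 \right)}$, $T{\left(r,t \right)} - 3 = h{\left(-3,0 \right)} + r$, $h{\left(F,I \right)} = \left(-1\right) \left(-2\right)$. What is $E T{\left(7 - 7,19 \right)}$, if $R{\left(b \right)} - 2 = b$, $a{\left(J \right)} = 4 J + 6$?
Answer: $150$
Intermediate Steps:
$h{\left(F,I \right)} = 2$
$a{\left(J \right)} = 6 + 4 J$
$R{\left(b \right)} = 2 + b$
$T{\left(r,t \right)} = 5 + r$ ($T{\left(r,t \right)} = 3 + \left(2 + r\right) = 5 + r$)
$E = 30$ ($E = \left(\left(6 + 4 \left(-4\right)\right) + 0\right) \left(2 - 5\right) = \left(\left(6 - 16\right) + 0\right) \left(-3\right) = \left(-10 + 0\right) \left(-3\right) = \left(-10\right) \left(-3\right) = 30$)
$E T{\left(7 - 7,19 \right)} = 30 \left(5 + \left(7 - 7\right)\right) = 30 \left(5 + 0\right) = 30 \cdot 5 = 150$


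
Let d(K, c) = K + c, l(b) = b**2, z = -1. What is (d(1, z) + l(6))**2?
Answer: 1296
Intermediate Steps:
(d(1, z) + l(6))**2 = ((1 - 1) + 6**2)**2 = (0 + 36)**2 = 36**2 = 1296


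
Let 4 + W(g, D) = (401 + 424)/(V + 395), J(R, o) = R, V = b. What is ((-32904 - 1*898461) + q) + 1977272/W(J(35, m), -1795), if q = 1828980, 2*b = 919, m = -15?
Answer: 637936771/2593 ≈ 2.4602e+5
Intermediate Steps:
b = 919/2 (b = (½)*919 = 919/2 ≈ 459.50)
V = 919/2 ≈ 459.50
W(g, D) = -5186/1709 (W(g, D) = -4 + (401 + 424)/(919/2 + 395) = -4 + 825/(1709/2) = -4 + 825*(2/1709) = -4 + 1650/1709 = -5186/1709)
((-32904 - 1*898461) + q) + 1977272/W(J(35, m), -1795) = ((-32904 - 1*898461) + 1828980) + 1977272/(-5186/1709) = ((-32904 - 898461) + 1828980) + 1977272*(-1709/5186) = (-931365 + 1828980) - 1689578924/2593 = 897615 - 1689578924/2593 = 637936771/2593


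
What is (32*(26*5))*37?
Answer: 153920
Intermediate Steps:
(32*(26*5))*37 = (32*130)*37 = 4160*37 = 153920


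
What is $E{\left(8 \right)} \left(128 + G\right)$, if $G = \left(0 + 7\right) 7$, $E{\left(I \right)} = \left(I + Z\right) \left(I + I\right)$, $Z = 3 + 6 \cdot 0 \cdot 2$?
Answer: $31152$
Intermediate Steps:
$Z = 3$ ($Z = 3 + 0 \cdot 2 = 3 + 0 = 3$)
$E{\left(I \right)} = 2 I \left(3 + I\right)$ ($E{\left(I \right)} = \left(I + 3\right) \left(I + I\right) = \left(3 + I\right) 2 I = 2 I \left(3 + I\right)$)
$G = 49$ ($G = 7 \cdot 7 = 49$)
$E{\left(8 \right)} \left(128 + G\right) = 2 \cdot 8 \left(3 + 8\right) \left(128 + 49\right) = 2 \cdot 8 \cdot 11 \cdot 177 = 176 \cdot 177 = 31152$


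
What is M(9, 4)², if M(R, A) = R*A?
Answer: 1296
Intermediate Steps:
M(R, A) = A*R
M(9, 4)² = (4*9)² = 36² = 1296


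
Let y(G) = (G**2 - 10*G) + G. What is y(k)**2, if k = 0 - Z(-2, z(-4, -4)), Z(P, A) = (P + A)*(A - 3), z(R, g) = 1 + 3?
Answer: 484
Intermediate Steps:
z(R, g) = 4
Z(P, A) = (-3 + A)*(A + P) (Z(P, A) = (A + P)*(-3 + A) = (-3 + A)*(A + P))
k = -2 (k = 0 - (4**2 - 3*4 - 3*(-2) + 4*(-2)) = 0 - (16 - 12 + 6 - 8) = 0 - 1*2 = 0 - 2 = -2)
y(G) = G**2 - 9*G
y(k)**2 = (-2*(-9 - 2))**2 = (-2*(-11))**2 = 22**2 = 484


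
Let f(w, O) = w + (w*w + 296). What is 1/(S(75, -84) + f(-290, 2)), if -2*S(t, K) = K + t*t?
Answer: 2/162671 ≈ 1.2295e-5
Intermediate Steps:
f(w, O) = 296 + w + w**2 (f(w, O) = w + (w**2 + 296) = w + (296 + w**2) = 296 + w + w**2)
S(t, K) = -K/2 - t**2/2 (S(t, K) = -(K + t*t)/2 = -(K + t**2)/2 = -K/2 - t**2/2)
1/(S(75, -84) + f(-290, 2)) = 1/((-1/2*(-84) - 1/2*75**2) + (296 - 290 + (-290)**2)) = 1/((42 - 1/2*5625) + (296 - 290 + 84100)) = 1/((42 - 5625/2) + 84106) = 1/(-5541/2 + 84106) = 1/(162671/2) = 2/162671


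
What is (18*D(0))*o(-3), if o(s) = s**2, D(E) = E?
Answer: 0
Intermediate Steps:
(18*D(0))*o(-3) = (18*0)*(-3)**2 = 0*9 = 0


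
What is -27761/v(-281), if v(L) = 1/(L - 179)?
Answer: 12770060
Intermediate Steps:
v(L) = 1/(-179 + L)
-27761/v(-281) = -27761/(1/(-179 - 281)) = -27761/(1/(-460)) = -27761/(-1/460) = -27761*(-460) = 12770060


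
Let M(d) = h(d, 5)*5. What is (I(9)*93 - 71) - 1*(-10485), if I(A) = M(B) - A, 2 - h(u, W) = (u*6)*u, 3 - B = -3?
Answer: -89933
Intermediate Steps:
B = 6 (B = 3 - 1*(-3) = 3 + 3 = 6)
h(u, W) = 2 - 6*u**2 (h(u, W) = 2 - u*6*u = 2 - 6*u*u = 2 - 6*u**2)
M(d) = 10 - 30*d**2 (M(d) = (2 - 6*d**2)*5 = 10 - 30*d**2)
I(A) = -1070 - A (I(A) = (10 - 30*6**2) - A = (10 - 30*36) - A = (10 - 1080) - A = -1070 - A)
(I(9)*93 - 71) - 1*(-10485) = ((-1070 - 1*9)*93 - 71) - 1*(-10485) = ((-1070 - 9)*93 - 71) + 10485 = (-1079*93 - 71) + 10485 = (-100347 - 71) + 10485 = -100418 + 10485 = -89933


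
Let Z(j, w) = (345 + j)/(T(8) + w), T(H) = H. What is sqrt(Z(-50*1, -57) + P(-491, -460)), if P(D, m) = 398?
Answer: sqrt(19207)/7 ≈ 19.798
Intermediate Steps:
Z(j, w) = (345 + j)/(8 + w)
sqrt(Z(-50*1, -57) + P(-491, -460)) = sqrt((345 - 50*1)/(8 - 57) + 398) = sqrt((345 - 50)/(-49) + 398) = sqrt(-1/49*295 + 398) = sqrt(-295/49 + 398) = sqrt(19207/49) = sqrt(19207)/7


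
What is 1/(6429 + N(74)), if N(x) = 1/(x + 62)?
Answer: 136/874345 ≈ 0.00015555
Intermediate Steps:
N(x) = 1/(62 + x)
1/(6429 + N(74)) = 1/(6429 + 1/(62 + 74)) = 1/(6429 + 1/136) = 1/(874345/136) = 136/874345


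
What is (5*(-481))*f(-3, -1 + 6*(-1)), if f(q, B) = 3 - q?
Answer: -14430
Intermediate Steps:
(5*(-481))*f(-3, -1 + 6*(-1)) = (5*(-481))*(3 - 1*(-3)) = -2405*(3 + 3) = -2405*6 = -14430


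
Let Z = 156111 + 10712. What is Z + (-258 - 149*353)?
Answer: 113968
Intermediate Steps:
Z = 166823
Z + (-258 - 149*353) = 166823 + (-258 - 149*353) = 166823 + (-258 - 52597) = 166823 - 52855 = 113968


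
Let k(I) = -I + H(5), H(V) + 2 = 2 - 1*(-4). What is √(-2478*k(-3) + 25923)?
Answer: 3*√953 ≈ 92.612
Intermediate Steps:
H(V) = 4 (H(V) = -2 + (2 - 1*(-4)) = -2 + (2 + 4) = -2 + 6 = 4)
k(I) = 4 - I (k(I) = -I + 4 = 4 - I)
√(-2478*k(-3) + 25923) = √(-2478*(4 - 1*(-3)) + 25923) = √(-2478*(4 + 3) + 25923) = √(-2478*7 + 25923) = √(-17346 + 25923) = √8577 = 3*√953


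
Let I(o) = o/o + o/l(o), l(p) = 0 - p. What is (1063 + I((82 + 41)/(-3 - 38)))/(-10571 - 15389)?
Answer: -1063/25960 ≈ -0.040948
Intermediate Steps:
l(p) = -p
I(o) = 0 (I(o) = o/o + o/((-o)) = 1 + o*(-1/o) = 1 - 1 = 0)
(1063 + I((82 + 41)/(-3 - 38)))/(-10571 - 15389) = (1063 + 0)/(-10571 - 15389) = 1063/(-25960) = 1063*(-1/25960) = -1063/25960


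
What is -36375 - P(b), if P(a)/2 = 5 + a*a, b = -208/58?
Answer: -30621417/841 ≈ -36411.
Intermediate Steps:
b = -104/29 (b = -208*1/58 = -104/29 ≈ -3.5862)
P(a) = 10 + 2*a² (P(a) = 2*(5 + a*a) = 2*(5 + a²) = 10 + 2*a²)
-36375 - P(b) = -36375 - (10 + 2*(-104/29)²) = -36375 - (10 + 2*(10816/841)) = -36375 - (10 + 21632/841) = -36375 - 1*30042/841 = -36375 - 30042/841 = -30621417/841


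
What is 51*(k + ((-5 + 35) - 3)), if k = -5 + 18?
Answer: 2040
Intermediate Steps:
k = 13
51*(k + ((-5 + 35) - 3)) = 51*(13 + ((-5 + 35) - 3)) = 51*(13 + (30 - 3)) = 51*(13 + 27) = 51*40 = 2040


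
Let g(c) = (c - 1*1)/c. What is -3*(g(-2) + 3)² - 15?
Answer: -303/4 ≈ -75.750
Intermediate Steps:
g(c) = (-1 + c)/c (g(c) = (c - 1)/c = (-1 + c)/c)
-3*(g(-2) + 3)² - 15 = -3*((-1 - 2)/(-2) + 3)² - 15 = -3*(-½*(-3) + 3)² - 15 = -3*(3/2 + 3)² - 15 = -3*(9/2)² - 15 = -3*81/4 - 15 = -243/4 - 15 = -303/4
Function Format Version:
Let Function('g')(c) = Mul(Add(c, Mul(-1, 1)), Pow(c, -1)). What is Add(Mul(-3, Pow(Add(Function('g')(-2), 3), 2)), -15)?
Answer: Rational(-303, 4) ≈ -75.750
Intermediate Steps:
Function('g')(c) = Mul(Pow(c, -1), Add(-1, c)) (Function('g')(c) = Mul(Add(c, -1), Pow(c, -1)) = Mul(Add(-1, c), Pow(c, -1)) = Mul(Pow(c, -1), Add(-1, c)))
Add(Mul(-3, Pow(Add(Function('g')(-2), 3), 2)), -15) = Add(Mul(-3, Pow(Add(Mul(Pow(-2, -1), Add(-1, -2)), 3), 2)), -15) = Add(Mul(-3, Pow(Add(Mul(Rational(-1, 2), -3), 3), 2)), -15) = Add(Mul(-3, Pow(Add(Rational(3, 2), 3), 2)), -15) = Add(Mul(-3, Pow(Rational(9, 2), 2)), -15) = Add(Mul(-3, Rational(81, 4)), -15) = Add(Rational(-243, 4), -15) = Rational(-303, 4)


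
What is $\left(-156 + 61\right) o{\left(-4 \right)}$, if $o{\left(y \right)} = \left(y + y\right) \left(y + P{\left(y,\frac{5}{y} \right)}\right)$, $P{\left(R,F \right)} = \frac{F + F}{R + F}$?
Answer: $- \frac{56240}{21} \approx -2678.1$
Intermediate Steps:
$P{\left(R,F \right)} = \frac{2 F}{F + R}$
$o{\left(y \right)} = 2 y \left(y + \frac{10}{y \left(y + \frac{5}{y}\right)}\right)$ ($o{\left(y \right)} = \left(y + y\right) \left(y + \frac{2 \frac{5}{y}}{\frac{5}{y} + y}\right) = 2 y \left(y + \frac{2 \frac{5}{y}}{y + \frac{5}{y}}\right) = 2 y \left(y + \frac{10}{y \left(y + \frac{5}{y}\right)}\right)$)
$\left(-156 + 61\right) o{\left(-4 \right)} = \left(-156 + 61\right) 2 \left(-4\right) \frac{1}{5 + \left(-4\right)^{2}} \left(10 - 4 \left(5 + \left(-4\right)^{2}\right)\right) = - 95 \cdot 2 \left(-4\right) \frac{1}{5 + 16} \left(10 - 4 \left(5 + 16\right)\right) = - 95 \cdot 2 \left(-4\right) \frac{1}{21} \left(10 - 84\right) = - 95 \cdot 2 \left(-4\right) \frac{1}{21} \left(-74\right) = \left(-95\right) \frac{592}{21} = - \frac{56240}{21}$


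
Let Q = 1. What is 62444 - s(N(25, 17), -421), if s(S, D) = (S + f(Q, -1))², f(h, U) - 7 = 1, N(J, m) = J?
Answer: 61355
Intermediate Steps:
f(h, U) = 8 (f(h, U) = 7 + 1 = 8)
s(S, D) = (8 + S)² (s(S, D) = (S + 8)² = (8 + S)²)
62444 - s(N(25, 17), -421) = 62444 - (8 + 25)² = 62444 - 1*33² = 62444 - 1*1089 = 62444 - 1089 = 61355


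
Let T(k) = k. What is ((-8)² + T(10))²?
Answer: 5476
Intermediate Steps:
((-8)² + T(10))² = ((-8)² + 10)² = (64 + 10)² = 74² = 5476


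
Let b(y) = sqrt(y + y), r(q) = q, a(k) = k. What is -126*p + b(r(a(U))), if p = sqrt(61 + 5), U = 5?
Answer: sqrt(10) - 126*sqrt(66) ≈ -1020.5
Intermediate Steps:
b(y) = sqrt(2)*sqrt(y) (b(y) = sqrt(2*y) = sqrt(2)*sqrt(y))
p = sqrt(66) ≈ 8.1240
-126*p + b(r(a(U))) = -126*sqrt(66) + sqrt(2)*sqrt(5) = -126*sqrt(66) + sqrt(10) = sqrt(10) - 126*sqrt(66)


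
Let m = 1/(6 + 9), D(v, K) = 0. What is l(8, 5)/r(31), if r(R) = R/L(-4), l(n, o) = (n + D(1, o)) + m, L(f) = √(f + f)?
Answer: 242*I*√2/465 ≈ 0.736*I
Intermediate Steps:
m = 1/15 ≈ 0.066667
L(f) = √2*√f (L(f) = √(2*f) = √2*√f)
l(n, o) = 1/15 + n (l(n, o) = (n + 0) + 1/15 = n + 1/15 = 1/15 + n)
r(R) = -I*R*√2/4 (r(R) = R/((√2*√(-4))) = R/((√2*(2*I))) = R/((2*I*√2)) = R*(-I*√2/4) = -I*R*√2/4)
l(8, 5)/r(31) = (1/15 + 8)/((-¼*I*31*√2)) = 121/(15*((-31*I*√2/4))) = 121*(2*I*√2/31)/15 = 242*I*√2/465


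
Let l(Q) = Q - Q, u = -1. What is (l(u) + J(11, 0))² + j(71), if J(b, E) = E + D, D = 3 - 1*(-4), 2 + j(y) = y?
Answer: 118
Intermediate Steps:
j(y) = -2 + y
D = 7 (D = 3 + 4 = 7)
J(b, E) = 7 + E (J(b, E) = E + 7 = 7 + E)
l(Q) = 0
(l(u) + J(11, 0))² + j(71) = (0 + (7 + 0))² + (-2 + 71) = (0 + 7)² + 69 = 7² + 69 = 49 + 69 = 118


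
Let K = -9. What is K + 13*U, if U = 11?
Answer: 134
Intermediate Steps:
K + 13*U = -9 + 13*11 = -9 + 143 = 134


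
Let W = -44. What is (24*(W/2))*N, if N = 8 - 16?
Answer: 4224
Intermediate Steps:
N = -8
(24*(W/2))*N = (24*(-44/2))*(-8) = (24*(-44*1/2))*(-8) = (24*(-22))*(-8) = -528*(-8) = 4224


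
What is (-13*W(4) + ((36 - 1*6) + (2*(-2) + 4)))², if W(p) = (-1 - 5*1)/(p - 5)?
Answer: 2304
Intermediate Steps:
W(p) = -6/(-5 + p) (W(p) = (-1 - 5)/(-5 + p) = -6/(-5 + p))
(-13*W(4) + ((36 - 1*6) + (2*(-2) + 4)))² = (-(-78)/(-5 + 4) + ((36 - 1*6) + (2*(-2) + 4)))² = (-(-78)/(-1) + ((36 - 6) + (-4 + 4)))² = (-(-78)*(-1) + (30 + 0))² = (-13*6 + 30)² = (-78 + 30)² = (-48)² = 2304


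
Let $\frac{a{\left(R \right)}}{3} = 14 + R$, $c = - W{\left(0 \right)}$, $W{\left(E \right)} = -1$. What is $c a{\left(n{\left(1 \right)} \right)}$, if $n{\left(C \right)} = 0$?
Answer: $42$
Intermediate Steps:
$c = 1$ ($c = \left(-1\right) \left(-1\right) = 1$)
$a{\left(R \right)} = 42 + 3 R$ ($a{\left(R \right)} = 3 \left(14 + R\right) = 42 + 3 R$)
$c a{\left(n{\left(1 \right)} \right)} = 1 \left(42 + 3 \cdot 0\right) = 1 \left(42 + 0\right) = 1 \cdot 42 = 42$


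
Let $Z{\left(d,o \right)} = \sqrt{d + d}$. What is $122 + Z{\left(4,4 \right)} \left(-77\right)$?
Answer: $122 - 154 \sqrt{2} \approx -95.789$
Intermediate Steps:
$Z{\left(d,o \right)} = \sqrt{2} \sqrt{d}$ ($Z{\left(d,o \right)} = \sqrt{2 d} = \sqrt{2} \sqrt{d}$)
$122 + Z{\left(4,4 \right)} \left(-77\right) = 122 + \sqrt{2} \sqrt{4} \left(-77\right) = 122 + \sqrt{2} \cdot 2 \left(-77\right) = 122 + 2 \sqrt{2} \left(-77\right) = 122 - 154 \sqrt{2}$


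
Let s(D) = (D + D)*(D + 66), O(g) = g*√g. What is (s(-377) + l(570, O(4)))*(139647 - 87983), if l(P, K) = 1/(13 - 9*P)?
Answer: 61991933096208/5117 ≈ 1.2115e+10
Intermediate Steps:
O(g) = g^(3/2)
s(D) = 2*D*(66 + D) (s(D) = (2*D)*(66 + D) = 2*D*(66 + D))
(s(-377) + l(570, O(4)))*(139647 - 87983) = (2*(-377)*(66 - 377) - 1/(-13 + 9*570))*(139647 - 87983) = (2*(-377)*(-311) - 1/(-13 + 5130))*51664 = (234494 - 1/5117)*51664 = (1199905797/5117)*51664 = 61991933096208/5117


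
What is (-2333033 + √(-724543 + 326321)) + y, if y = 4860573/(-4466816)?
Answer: -10421233993501/4466816 + I*√398222 ≈ -2.333e+6 + 631.05*I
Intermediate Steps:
y = -4860573/4466816 (y = 4860573*(-1/4466816) = -4860573/4466816 ≈ -1.0882)
(-2333033 + √(-724543 + 326321)) + y = (-2333033 + √(-724543 + 326321)) - 4860573/4466816 = (-2333033 + √(-398222)) - 4860573/4466816 = (-2333033 + I*√398222) - 4860573/4466816 = -10421233993501/4466816 + I*√398222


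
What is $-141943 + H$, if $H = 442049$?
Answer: $300106$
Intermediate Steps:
$-141943 + H = -141943 + 442049 = 300106$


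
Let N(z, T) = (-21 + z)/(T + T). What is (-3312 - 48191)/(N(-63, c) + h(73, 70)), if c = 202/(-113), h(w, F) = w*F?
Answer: -5201803/518483 ≈ -10.033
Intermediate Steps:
h(w, F) = F*w
c = -202/113 (c = 202*(-1/113) = -202/113 ≈ -1.7876)
N(z, T) = (-21 + z)/(2*T) (N(z, T) = (-21 + z)/((2*T)) = (-21 + z)*(1/(2*T)) = (-21 + z)/(2*T))
(-3312 - 48191)/(N(-63, c) + h(73, 70)) = (-3312 - 48191)/((-21 - 63)/(2*(-202/113)) + 70*73) = -51503/((½)*(-113/202)*(-84) + 5110) = -51503/(2373/101 + 5110) = -51503/518483/101 = -51503*101/518483 = -5201803/518483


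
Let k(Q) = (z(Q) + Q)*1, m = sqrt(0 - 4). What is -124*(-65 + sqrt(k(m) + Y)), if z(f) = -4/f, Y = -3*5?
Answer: 8060 - 124*sqrt(-15 + 4*I) ≈ 7996.5 - 484.43*I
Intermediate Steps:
Y = -15
m = 2*I (m = sqrt(-4) = 2*I ≈ 2.0*I)
k(Q) = Q - 4/Q (k(Q) = (-4/Q + Q)*1 = (Q - 4/Q)*1 = Q - 4/Q)
-124*(-65 + sqrt(k(m) + Y)) = -124*(-65 + sqrt((2*I - 4*(-I/2)) - 15)) = -124*(-65 + sqrt((2*I - (-2)*I) - 15)) = -124*(-65 + sqrt((2*I + 2*I) - 15)) = -124*(-65 + sqrt(4*I - 15)) = -124*(-65 + sqrt(-15 + 4*I)) = 8060 - 124*sqrt(-15 + 4*I)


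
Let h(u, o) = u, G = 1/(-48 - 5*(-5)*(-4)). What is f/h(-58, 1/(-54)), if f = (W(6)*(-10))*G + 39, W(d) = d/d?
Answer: -2891/4292 ≈ -0.67358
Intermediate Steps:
G = -1/148 (G = 1/(-48 + 25*(-4)) = 1/(-48 - 100) = 1/(-148) = -1/148 ≈ -0.0067568)
W(d) = 1
f = 2891/74 (f = (1*(-10))*(-1/148) + 39 = -10*(-1/148) + 39 = 5/74 + 39 = 2891/74 ≈ 39.068)
f/h(-58, 1/(-54)) = (2891/74)/(-58) = (2891/74)*(-1/58) = -2891/4292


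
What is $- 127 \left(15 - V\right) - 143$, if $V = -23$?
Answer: $-4969$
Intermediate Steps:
$- 127 \left(15 - V\right) - 143 = - 127 \left(15 - -23\right) - 143 = - 127 \left(15 + 23\right) - 143 = \left(-127\right) 38 - 143 = -4826 - 143 = -4969$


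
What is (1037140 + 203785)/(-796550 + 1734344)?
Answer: 1240925/937794 ≈ 1.3232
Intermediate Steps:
(1037140 + 203785)/(-796550 + 1734344) = 1240925/937794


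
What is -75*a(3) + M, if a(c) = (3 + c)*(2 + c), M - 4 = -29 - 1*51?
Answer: -2326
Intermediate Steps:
M = -76 (M = 4 + (-29 - 1*51) = 4 + (-29 - 51) = 4 - 80 = -76)
a(c) = (2 + c)*(3 + c)
-75*a(3) + M = -75*(6 + 3² + 5*3) - 76 = -75*(6 + 9 + 15) - 76 = -75*30 - 76 = -2250 - 76 = -2326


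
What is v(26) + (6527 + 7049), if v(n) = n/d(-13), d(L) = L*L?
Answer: 176490/13 ≈ 13576.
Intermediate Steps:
d(L) = L²
v(n) = n/169 (v(n) = n/((-13)²) = n/169)
v(26) + (6527 + 7049) = (1/169)*26 + (6527 + 7049) = 2/13 + 13576 = 176490/13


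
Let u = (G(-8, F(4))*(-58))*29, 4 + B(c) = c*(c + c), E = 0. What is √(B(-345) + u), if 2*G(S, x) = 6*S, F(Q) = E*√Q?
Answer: √278414 ≈ 527.65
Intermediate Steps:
B(c) = -4 + 2*c² (B(c) = -4 + c*(c + c) = -4 + c*(2*c) = -4 + 2*c²)
F(Q) = 0 (F(Q) = 0*√Q = 0)
G(S, x) = 3*S (G(S, x) = (6*S)/2 = 3*S)
u = 40368 (u = ((3*(-8))*(-58))*29 = -24*(-58)*29 = 1392*29 = 40368)
√(B(-345) + u) = √((-4 + 2*(-345)²) + 40368) = √((-4 + 2*119025) + 40368) = √((-4 + 238050) + 40368) = √(238046 + 40368) = √278414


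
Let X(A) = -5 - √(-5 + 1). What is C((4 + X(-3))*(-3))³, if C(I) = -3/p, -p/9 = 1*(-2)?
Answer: -1/216 ≈ -0.0046296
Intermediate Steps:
X(A) = -5 - 2*I (X(A) = -5 - √(-4) = -5 - 2*I)
p = 18 (p = -9*(-2) = 18)
C(I) = -⅙ (C(I) = -3/18 = -3*1/18 = -⅙)
C((4 + X(-3))*(-3))³ = (-⅙)³ = -1/216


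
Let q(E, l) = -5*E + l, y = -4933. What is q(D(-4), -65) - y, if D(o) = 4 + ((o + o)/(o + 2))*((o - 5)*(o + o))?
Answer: 3408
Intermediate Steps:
D(o) = 4 + 4*o²*(-5 + o)/(2 + o) (D(o) = 4 + ((2*o)/(2 + o))*((-5 + o)*(2*o)) = 4 + (2*o/(2 + o))*(2*o*(-5 + o)) = 4 + 4*o²*(-5 + o)/(2 + o))
q(E, l) = l - 5*E
q(D(-4), -65) - y = (-65 - 20*(2 - 4 + (-4)³ - 5*(-4)²)/(2 - 4)) - 1*(-4933) = (-65 - 20*(2 - 4 - 64 - 5*16)/(-2)) + 4933 = (-65 - 20*(-1)*(2 - 4 - 64 - 80)/2) + 4933 = (-65 - 20*(-1)*(-146)/2) + 4933 = (-65 - 5*292) + 4933 = (-65 - 1460) + 4933 = -1525 + 4933 = 3408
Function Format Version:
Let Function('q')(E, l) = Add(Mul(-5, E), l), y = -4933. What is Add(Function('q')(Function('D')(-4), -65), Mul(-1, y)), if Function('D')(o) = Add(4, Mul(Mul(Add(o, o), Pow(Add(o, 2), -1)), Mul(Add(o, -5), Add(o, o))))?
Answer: 3408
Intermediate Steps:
Function('D')(o) = Add(4, Mul(4, Pow(o, 2), Pow(Add(2, o), -1), Add(-5, o))) (Function('D')(o) = Add(4, Mul(Mul(Mul(2, o), Pow(Add(2, o), -1)), Mul(Add(-5, o), Mul(2, o)))) = Add(4, Mul(Mul(2, o, Pow(Add(2, o), -1)), Mul(2, o, Add(-5, o)))) = Add(4, Mul(4, Pow(o, 2), Pow(Add(2, o), -1), Add(-5, o))))
Function('q')(E, l) = Add(l, Mul(-5, E))
Add(Function('q')(Function('D')(-4), -65), Mul(-1, y)) = Add(Add(-65, Mul(-5, Mul(4, Pow(Add(2, -4), -1), Add(2, -4, Pow(-4, 3), Mul(-5, Pow(-4, 2)))))), Mul(-1, -4933)) = Add(Add(-65, Mul(-5, Mul(4, Pow(-2, -1), Add(2, -4, -64, Mul(-5, 16))))), 4933) = Add(Add(-65, Mul(-5, Mul(4, Rational(-1, 2), Add(2, -4, -64, -80)))), 4933) = Add(Add(-65, Mul(-5, Mul(4, Rational(-1, 2), -146))), 4933) = Add(Add(-65, Mul(-5, 292)), 4933) = Add(Add(-65, -1460), 4933) = Add(-1525, 4933) = 3408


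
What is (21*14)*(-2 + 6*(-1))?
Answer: -2352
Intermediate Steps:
(21*14)*(-2 + 6*(-1)) = 294*(-2 - 6) = 294*(-8) = -2352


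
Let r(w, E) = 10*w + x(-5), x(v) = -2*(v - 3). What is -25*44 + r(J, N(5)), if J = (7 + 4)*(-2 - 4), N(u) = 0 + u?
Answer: -1744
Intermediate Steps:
x(v) = 6 - 2*v (x(v) = -2*(-3 + v) = 6 - 2*v)
N(u) = u
J = -66 (J = 11*(-6) = -66)
r(w, E) = 16 + 10*w (r(w, E) = 10*w + (6 - 2*(-5)) = 10*w + (6 + 10) = 10*w + 16 = 16 + 10*w)
-25*44 + r(J, N(5)) = -25*44 + (16 + 10*(-66)) = -1100 + (16 - 660) = -1100 - 644 = -1744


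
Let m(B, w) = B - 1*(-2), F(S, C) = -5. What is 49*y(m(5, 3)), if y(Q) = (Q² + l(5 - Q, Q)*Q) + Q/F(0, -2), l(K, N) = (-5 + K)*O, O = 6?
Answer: -60368/5 ≈ -12074.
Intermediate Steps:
l(K, N) = -30 + 6*K (l(K, N) = (-5 + K)*6 = -30 + 6*K)
m(B, w) = 2 + B (m(B, w) = B + 2 = 2 + B)
y(Q) = -5*Q² - Q/5 (y(Q) = (Q² + (-30 + 6*(5 - Q))*Q) + Q/(-5) = (Q² + (-30 + (30 - 6*Q))*Q) + Q*(-⅕) = (Q² + (-6*Q)*Q) - Q/5 = (Q² - 6*Q²) - Q/5 = -5*Q² - Q/5)
49*y(m(5, 3)) = 49*((2 + 5)*(-1 - 25*(2 + 5))/5) = 49*((⅕)*7*(-1 - 25*7)) = 49*((⅕)*7*(-1 - 175)) = 49*((⅕)*7*(-176)) = 49*(-1232/5) = -60368/5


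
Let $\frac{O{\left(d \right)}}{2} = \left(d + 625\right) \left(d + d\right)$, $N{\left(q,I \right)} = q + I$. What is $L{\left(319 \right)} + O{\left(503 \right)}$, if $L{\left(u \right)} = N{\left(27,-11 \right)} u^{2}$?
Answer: $3897712$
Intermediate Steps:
$N{\left(q,I \right)} = I + q$
$L{\left(u \right)} = 16 u^{2}$ ($L{\left(u \right)} = \left(-11 + 27\right) u^{2} = 16 u^{2}$)
$O{\left(d \right)} = 4 d \left(625 + d\right)$ ($O{\left(d \right)} = 2 \left(d + 625\right) \left(d + d\right) = 2 \left(625 + d\right) 2 d = 2 \cdot 2 d \left(625 + d\right) = 4 d \left(625 + d\right)$)
$L{\left(319 \right)} + O{\left(503 \right)} = 16 \cdot 319^{2} + 4 \cdot 503 \left(625 + 503\right) = 16 \cdot 101761 + 4 \cdot 503 \cdot 1128 = 1628176 + 2269536 = 3897712$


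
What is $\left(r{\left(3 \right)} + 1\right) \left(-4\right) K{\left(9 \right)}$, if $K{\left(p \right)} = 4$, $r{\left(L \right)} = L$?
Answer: $-64$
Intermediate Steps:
$\left(r{\left(3 \right)} + 1\right) \left(-4\right) K{\left(9 \right)} = \left(3 + 1\right) \left(-4\right) 4 = 4 \left(-4\right) 4 = \left(-16\right) 4 = -64$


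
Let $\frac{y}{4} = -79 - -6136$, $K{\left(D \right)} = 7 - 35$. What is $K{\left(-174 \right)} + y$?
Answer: $24200$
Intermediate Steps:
$K{\left(D \right)} = -28$ ($K{\left(D \right)} = 7 - 35 = -28$)
$y = 24228$ ($y = 4 \left(-79 - -6136\right) = 4 \left(-79 + 6136\right) = 4 \cdot 6057 = 24228$)
$K{\left(-174 \right)} + y = -28 + 24228 = 24200$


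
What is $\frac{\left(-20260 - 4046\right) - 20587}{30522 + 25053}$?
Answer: $- \frac{44893}{55575} \approx -0.80779$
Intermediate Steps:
$\frac{\left(-20260 - 4046\right) - 20587}{30522 + 25053} = \frac{\left(-20260 - 4046\right) - 20587}{55575} = \left(-24306 - 20587\right) \frac{1}{55575} = \left(-44893\right) \frac{1}{55575} = - \frac{44893}{55575}$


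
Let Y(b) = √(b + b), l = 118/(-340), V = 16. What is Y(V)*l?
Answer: -118*√2/85 ≈ -1.9633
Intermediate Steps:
l = -59/170 (l = 118*(-1/340) = -59/170 ≈ -0.34706)
Y(b) = √2*√b (Y(b) = √(2*b) = √2*√b)
Y(V)*l = (√2*√16)*(-59/170) = (√2*4)*(-59/170) = (4*√2)*(-59/170) = -118*√2/85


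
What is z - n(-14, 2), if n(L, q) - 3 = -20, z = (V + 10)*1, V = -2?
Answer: 25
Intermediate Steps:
z = 8 (z = (-2 + 10)*1 = 8*1 = 8)
n(L, q) = -17 (n(L, q) = 3 - 20 = -17)
z - n(-14, 2) = 8 - 1*(-17) = 8 + 17 = 25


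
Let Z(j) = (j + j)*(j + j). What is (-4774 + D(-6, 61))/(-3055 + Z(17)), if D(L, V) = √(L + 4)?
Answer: 4774/1899 - I*√2/1899 ≈ 2.514 - 0.00074472*I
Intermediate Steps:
Z(j) = 4*j² (Z(j) = (2*j)*(2*j) = 4*j²)
D(L, V) = √(4 + L)
(-4774 + D(-6, 61))/(-3055 + Z(17)) = (-4774 + √(4 - 6))/(-3055 + 4*17²) = (-4774 + √(-2))/(-3055 + 4*289) = (-4774 + I*√2)/(-3055 + 1156) = (-4774 + I*√2)/(-1899) = (-4774 + I*√2)*(-1/1899) = 4774/1899 - I*√2/1899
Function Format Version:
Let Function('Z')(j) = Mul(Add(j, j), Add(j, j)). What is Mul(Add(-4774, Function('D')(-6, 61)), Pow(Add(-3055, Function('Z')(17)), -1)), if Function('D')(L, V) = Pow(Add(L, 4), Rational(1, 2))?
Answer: Add(Rational(4774, 1899), Mul(Rational(-1, 1899), I, Pow(2, Rational(1, 2)))) ≈ Add(2.5140, Mul(-0.00074472, I))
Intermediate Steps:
Function('Z')(j) = Mul(4, Pow(j, 2)) (Function('Z')(j) = Mul(Mul(2, j), Mul(2, j)) = Mul(4, Pow(j, 2)))
Function('D')(L, V) = Pow(Add(4, L), Rational(1, 2))
Mul(Add(-4774, Function('D')(-6, 61)), Pow(Add(-3055, Function('Z')(17)), -1)) = Mul(Add(-4774, Pow(Add(4, -6), Rational(1, 2))), Pow(Add(-3055, Mul(4, Pow(17, 2))), -1)) = Mul(Add(-4774, Pow(-2, Rational(1, 2))), Pow(Add(-3055, Mul(4, 289)), -1)) = Mul(Add(-4774, Mul(I, Pow(2, Rational(1, 2)))), Pow(Add(-3055, 1156), -1)) = Mul(Add(-4774, Mul(I, Pow(2, Rational(1, 2)))), Pow(-1899, -1)) = Mul(Add(-4774, Mul(I, Pow(2, Rational(1, 2)))), Rational(-1, 1899)) = Add(Rational(4774, 1899), Mul(Rational(-1, 1899), I, Pow(2, Rational(1, 2))))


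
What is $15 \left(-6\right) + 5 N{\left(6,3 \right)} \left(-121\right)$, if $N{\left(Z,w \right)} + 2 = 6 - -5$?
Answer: $-5535$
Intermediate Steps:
$N{\left(Z,w \right)} = 9$ ($N{\left(Z,w \right)} = -2 + \left(6 - -5\right) = -2 + \left(6 + 5\right) = -2 + 11 = 9$)
$15 \left(-6\right) + 5 N{\left(6,3 \right)} \left(-121\right) = 15 \left(-6\right) + 5 \cdot 9 \left(-121\right) = -90 + 45 \left(-121\right) = -90 - 5445 = -5535$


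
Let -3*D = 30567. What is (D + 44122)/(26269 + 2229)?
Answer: 33933/28498 ≈ 1.1907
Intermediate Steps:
D = -10189 (D = -⅓*30567 = -10189)
(D + 44122)/(26269 + 2229) = (-10189 + 44122)/(26269 + 2229) = 33933/28498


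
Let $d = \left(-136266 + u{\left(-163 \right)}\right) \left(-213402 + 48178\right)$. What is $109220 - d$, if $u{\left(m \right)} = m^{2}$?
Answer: $-18124467908$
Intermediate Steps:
$d = 18124577128$ ($d = \left(-136266 + \left(-163\right)^{2}\right) \left(-213402 + 48178\right) = \left(-136266 + 26569\right) \left(-165224\right) = \left(-109697\right) \left(-165224\right) = 18124577128$)
$109220 - d = 109220 - 18124577128 = -18124467908$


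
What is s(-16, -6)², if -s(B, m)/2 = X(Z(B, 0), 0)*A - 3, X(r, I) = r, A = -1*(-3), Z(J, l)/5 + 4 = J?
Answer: 367236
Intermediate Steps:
Z(J, l) = -20 + 5*J
A = 3
s(B, m) = 126 - 30*B (s(B, m) = -2*((-20 + 5*B)*3 - 3) = -2*((-60 + 15*B) - 3) = -2*(-63 + 15*B) = 126 - 30*B)
s(-16, -6)² = (126 - 30*(-16))² = (126 + 480)² = 606² = 367236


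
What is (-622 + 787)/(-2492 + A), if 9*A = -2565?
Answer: -165/2777 ≈ -0.059417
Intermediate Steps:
A = -285 (A = (⅑)*(-2565) = -285)
(-622 + 787)/(-2492 + A) = (-622 + 787)/(-2492 - 285) = 165/(-2777) = 165*(-1/2777) = -165/2777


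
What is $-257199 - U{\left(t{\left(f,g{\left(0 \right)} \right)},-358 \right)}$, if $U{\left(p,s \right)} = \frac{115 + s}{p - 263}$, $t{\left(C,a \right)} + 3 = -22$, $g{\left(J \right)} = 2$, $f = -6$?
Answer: $- \frac{8230395}{32} \approx -2.572 \cdot 10^{5}$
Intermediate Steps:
$t{\left(C,a \right)} = -25$ ($t{\left(C,a \right)} = -3 - 22 = -25$)
$U{\left(p,s \right)} = \frac{115 + s}{-263 + p}$
$-257199 - U{\left(t{\left(f,g{\left(0 \right)} \right)},-358 \right)} = -257199 - \frac{115 - 358}{-263 - 25} = -257199 - \frac{1}{-288} \left(-243\right) = -257199 - \left(- \frac{1}{288}\right) \left(-243\right) = -257199 - \frac{27}{32} = - \frac{8230395}{32}$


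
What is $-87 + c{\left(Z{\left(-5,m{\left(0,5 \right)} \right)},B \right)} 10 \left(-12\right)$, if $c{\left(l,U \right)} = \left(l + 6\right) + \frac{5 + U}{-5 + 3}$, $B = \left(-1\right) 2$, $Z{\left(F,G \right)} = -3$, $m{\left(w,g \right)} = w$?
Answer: $-267$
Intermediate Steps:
$B = -2$
$c{\left(l,U \right)} = \frac{7}{2} + l - \frac{U}{2}$ ($c{\left(l,U \right)} = \left(6 + l\right) + \frac{5 + U}{-2} = \left(6 + l\right) + \left(5 + U\right) \left(- \frac{1}{2}\right) = \left(6 + l\right) - \left(\frac{5}{2} + \frac{U}{2}\right) = \frac{7}{2} + l - \frac{U}{2}$)
$-87 + c{\left(Z{\left(-5,m{\left(0,5 \right)} \right)},B \right)} 10 \left(-12\right) = -87 + \left(\frac{7}{2} - 3 - -1\right) 10 \left(-12\right) = -87 + \left(\frac{7}{2} - 3 + 1\right) \left(-120\right) = -87 + \frac{3}{2} \left(-120\right) = -87 - 180 = -267$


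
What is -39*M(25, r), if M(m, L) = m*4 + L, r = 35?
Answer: -5265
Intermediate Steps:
M(m, L) = L + 4*m (M(m, L) = 4*m + L = L + 4*m)
-39*M(25, r) = -39*(35 + 4*25) = -39*(35 + 100) = -39*135 = -5265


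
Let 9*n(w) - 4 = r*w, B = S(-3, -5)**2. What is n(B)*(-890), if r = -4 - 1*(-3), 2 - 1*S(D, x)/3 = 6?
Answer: 124600/9 ≈ 13844.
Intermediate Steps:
S(D, x) = -12 (S(D, x) = 6 - 3*6 = 6 - 18 = -12)
r = -1 (r = -4 + 3 = -1)
B = 144 (B = (-12)**2 = 144)
n(w) = 4/9 - w/9 (n(w) = 4/9 + (-w)/9 = 4/9 - w/9)
n(B)*(-890) = (4/9 - 1/9*144)*(-890) = (4/9 - 16)*(-890) = -140/9*(-890) = 124600/9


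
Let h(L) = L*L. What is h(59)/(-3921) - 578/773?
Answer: -4957151/3030933 ≈ -1.6355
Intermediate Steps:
h(L) = L**2
h(59)/(-3921) - 578/773 = 59**2/(-3921) - 578/773 = 3481*(-1/3921) - 578*1/773 = -3481/3921 - 578/773 = -4957151/3030933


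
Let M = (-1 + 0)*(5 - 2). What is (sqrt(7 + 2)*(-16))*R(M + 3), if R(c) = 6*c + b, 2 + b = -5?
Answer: 336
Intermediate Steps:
b = -7 (b = -2 - 5 = -7)
M = -3 (M = -1*3 = -3)
R(c) = -7 + 6*c (R(c) = 6*c - 7 = -7 + 6*c)
(sqrt(7 + 2)*(-16))*R(M + 3) = (sqrt(7 + 2)*(-16))*(-7 + 6*(-3 + 3)) = (sqrt(9)*(-16))*(-7 + 6*0) = (3*(-16))*(-7 + 0) = -48*(-7) = 336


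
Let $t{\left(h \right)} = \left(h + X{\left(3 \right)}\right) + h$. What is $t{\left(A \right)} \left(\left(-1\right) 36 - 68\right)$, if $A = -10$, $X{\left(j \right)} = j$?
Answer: $1768$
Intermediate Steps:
$t{\left(h \right)} = 3 + 2 h$ ($t{\left(h \right)} = \left(h + 3\right) + h = \left(3 + h\right) + h = 3 + 2 h$)
$t{\left(A \right)} \left(\left(-1\right) 36 - 68\right) = \left(3 + 2 \left(-10\right)\right) \left(\left(-1\right) 36 - 68\right) = \left(3 - 20\right) \left(-36 - 68\right) = \left(-17\right) \left(-104\right) = 1768$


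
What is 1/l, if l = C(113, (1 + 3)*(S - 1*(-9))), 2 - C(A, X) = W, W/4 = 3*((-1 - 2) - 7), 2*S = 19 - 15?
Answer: 1/122 ≈ 0.0081967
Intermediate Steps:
S = 2 (S = (19 - 15)/2 = (½)*4 = 2)
W = -120 (W = 4*(3*((-1 - 2) - 7)) = 4*(3*(-3 - 7)) = 4*(3*(-10)) = 4*(-30) = -120)
C(A, X) = 122 (C(A, X) = 2 - 1*(-120) = 2 + 120 = 122)
l = 122
1/l = 1/122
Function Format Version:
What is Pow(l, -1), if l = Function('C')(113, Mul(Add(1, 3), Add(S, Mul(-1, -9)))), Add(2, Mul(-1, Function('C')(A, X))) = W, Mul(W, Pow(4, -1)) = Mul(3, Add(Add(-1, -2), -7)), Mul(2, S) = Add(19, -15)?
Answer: Rational(1, 122) ≈ 0.0081967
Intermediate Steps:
S = 2 (S = Mul(Rational(1, 2), Add(19, -15)) = Mul(Rational(1, 2), 4) = 2)
W = -120 (W = Mul(4, Mul(3, Add(Add(-1, -2), -7))) = Mul(4, Mul(3, Add(-3, -7))) = Mul(4, Mul(3, -10)) = Mul(4, -30) = -120)
Function('C')(A, X) = 122 (Function('C')(A, X) = Add(2, Mul(-1, -120)) = Add(2, 120) = 122)
l = 122
Pow(l, -1) = Pow(122, -1) = Rational(1, 122)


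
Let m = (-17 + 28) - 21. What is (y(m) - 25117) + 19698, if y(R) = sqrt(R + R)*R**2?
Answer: -5419 + 200*I*sqrt(5) ≈ -5419.0 + 447.21*I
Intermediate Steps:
m = -10 (m = 11 - 21 = -10)
y(R) = sqrt(2)*R**(5/2) (y(R) = sqrt(2*R)*R**2 = (sqrt(2)*sqrt(R))*R**2 = sqrt(2)*R**(5/2))
(y(m) - 25117) + 19698 = (sqrt(2)*(-10)**(5/2) - 25117) + 19698 = (sqrt(2)*(100*I*sqrt(10)) - 25117) + 19698 = (200*I*sqrt(5) - 25117) + 19698 = (-25117 + 200*I*sqrt(5)) + 19698 = -5419 + 200*I*sqrt(5)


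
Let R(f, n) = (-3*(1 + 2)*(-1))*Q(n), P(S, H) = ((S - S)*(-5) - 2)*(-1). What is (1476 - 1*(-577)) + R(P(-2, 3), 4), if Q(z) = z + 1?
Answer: 2098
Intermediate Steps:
Q(z) = 1 + z
P(S, H) = 2 (P(S, H) = (0*(-5) - 2)*(-1) = (0 - 2)*(-1) = -2*(-1) = 2)
R(f, n) = 9 + 9*n (R(f, n) = (-3*(1 + 2)*(-1))*(1 + n) = (-9*(-1))*(1 + n) = (-3*(-3))*(1 + n) = 9*(1 + n) = 9 + 9*n)
(1476 - 1*(-577)) + R(P(-2, 3), 4) = (1476 - 1*(-577)) + (9 + 9*4) = (1476 + 577) + (9 + 36) = 2053 + 45 = 2098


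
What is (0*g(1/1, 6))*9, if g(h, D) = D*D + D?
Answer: 0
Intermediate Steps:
g(h, D) = D + D**2 (g(h, D) = D**2 + D = D + D**2)
(0*g(1/1, 6))*9 = (0*(6*(1 + 6)))*9 = (0*(6*7))*9 = (0*42)*9 = 0*9 = 0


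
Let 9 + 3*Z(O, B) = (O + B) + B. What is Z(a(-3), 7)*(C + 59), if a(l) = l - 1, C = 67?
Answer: 42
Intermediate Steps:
a(l) = -1 + l
Z(O, B) = -3 + O/3 + 2*B/3 (Z(O, B) = -3 + ((O + B) + B)/3 = -3 + ((B + O) + B)/3 = -3 + (O + 2*B)/3 = -3 + (O/3 + 2*B/3) = -3 + O/3 + 2*B/3)
Z(a(-3), 7)*(C + 59) = (-3 + (-1 - 3)/3 + (⅔)*7)*(67 + 59) = (-3 + (⅓)*(-4) + 14/3)*126 = (-3 - 4/3 + 14/3)*126 = (⅓)*126 = 42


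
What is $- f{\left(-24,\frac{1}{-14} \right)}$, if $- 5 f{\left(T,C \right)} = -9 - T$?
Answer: $3$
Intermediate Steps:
$f{\left(T,C \right)} = \frac{9}{5} + \frac{T}{5}$ ($f{\left(T,C \right)} = - \frac{-9 - T}{5} = \frac{9}{5} + \frac{T}{5}$)
$- f{\left(-24,\frac{1}{-14} \right)} = - (\frac{9}{5} + \frac{1}{5} \left(-24\right)) = - (\frac{9}{5} - \frac{24}{5}) = \left(-1\right) \left(-3\right) = 3$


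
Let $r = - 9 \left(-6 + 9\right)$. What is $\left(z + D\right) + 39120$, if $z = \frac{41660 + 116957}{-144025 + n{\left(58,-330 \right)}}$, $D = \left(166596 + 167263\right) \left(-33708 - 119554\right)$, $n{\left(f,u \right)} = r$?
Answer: $- \frac{7370832415895393}{144052} \approx -5.1168 \cdot 10^{10}$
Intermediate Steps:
$r = -27$ ($r = \left(-9\right) 3 = -27$)
$n{\left(f,u \right)} = -27$
$D = -51167898058$ ($D = 333859 \left(-153262\right) = -51167898058$)
$z = - \frac{158617}{144052}$ ($z = \frac{41660 + 116957}{-144025 - 27} = \frac{158617}{-144052} = 158617 \left(- \frac{1}{144052}\right) = - \frac{158617}{144052} \approx -1.1011$)
$\left(z + D\right) + 39120 = \left(- \frac{158617}{144052} - 51167898058\right) + 39120 = - \frac{7370838051209633}{144052} + 39120 = - \frac{7370832415895393}{144052}$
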